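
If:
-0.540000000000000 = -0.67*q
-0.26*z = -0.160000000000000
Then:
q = 0.81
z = 0.62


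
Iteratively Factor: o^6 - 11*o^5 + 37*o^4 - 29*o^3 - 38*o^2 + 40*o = (o - 2)*(o^5 - 9*o^4 + 19*o^3 + 9*o^2 - 20*o) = o*(o - 2)*(o^4 - 9*o^3 + 19*o^2 + 9*o - 20) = o*(o - 2)*(o + 1)*(o^3 - 10*o^2 + 29*o - 20) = o*(o - 4)*(o - 2)*(o + 1)*(o^2 - 6*o + 5) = o*(o - 5)*(o - 4)*(o - 2)*(o + 1)*(o - 1)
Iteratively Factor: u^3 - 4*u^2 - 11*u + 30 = (u - 2)*(u^2 - 2*u - 15) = (u - 2)*(u + 3)*(u - 5)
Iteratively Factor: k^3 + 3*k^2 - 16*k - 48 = (k - 4)*(k^2 + 7*k + 12) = (k - 4)*(k + 3)*(k + 4)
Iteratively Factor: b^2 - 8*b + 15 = (b - 5)*(b - 3)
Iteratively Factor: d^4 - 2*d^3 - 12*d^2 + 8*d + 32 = (d - 2)*(d^3 - 12*d - 16) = (d - 4)*(d - 2)*(d^2 + 4*d + 4) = (d - 4)*(d - 2)*(d + 2)*(d + 2)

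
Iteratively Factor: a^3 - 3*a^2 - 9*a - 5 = (a - 5)*(a^2 + 2*a + 1) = (a - 5)*(a + 1)*(a + 1)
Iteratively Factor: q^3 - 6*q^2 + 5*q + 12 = (q - 4)*(q^2 - 2*q - 3) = (q - 4)*(q - 3)*(q + 1)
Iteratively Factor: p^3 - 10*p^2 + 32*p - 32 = (p - 4)*(p^2 - 6*p + 8) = (p - 4)*(p - 2)*(p - 4)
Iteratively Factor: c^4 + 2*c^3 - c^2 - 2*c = (c + 2)*(c^3 - c) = c*(c + 2)*(c^2 - 1) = c*(c - 1)*(c + 2)*(c + 1)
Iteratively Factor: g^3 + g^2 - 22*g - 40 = (g - 5)*(g^2 + 6*g + 8) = (g - 5)*(g + 4)*(g + 2)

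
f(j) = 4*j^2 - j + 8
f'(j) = 8*j - 1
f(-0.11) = 8.16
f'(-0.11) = -1.88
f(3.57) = 55.41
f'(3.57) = 27.56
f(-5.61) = 139.50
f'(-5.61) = -45.88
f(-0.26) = 8.53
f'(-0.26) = -3.08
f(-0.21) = 8.39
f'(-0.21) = -2.68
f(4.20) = 74.36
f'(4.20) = 32.60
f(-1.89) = 24.18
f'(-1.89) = -16.12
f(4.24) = 75.67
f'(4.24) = 32.92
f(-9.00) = 341.00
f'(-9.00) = -73.00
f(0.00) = 8.00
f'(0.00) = -1.00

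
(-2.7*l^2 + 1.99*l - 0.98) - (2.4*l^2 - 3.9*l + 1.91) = -5.1*l^2 + 5.89*l - 2.89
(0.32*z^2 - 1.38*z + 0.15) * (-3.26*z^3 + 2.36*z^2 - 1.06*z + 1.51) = -1.0432*z^5 + 5.254*z^4 - 4.085*z^3 + 2.3*z^2 - 2.2428*z + 0.2265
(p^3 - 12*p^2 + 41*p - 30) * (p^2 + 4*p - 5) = p^5 - 8*p^4 - 12*p^3 + 194*p^2 - 325*p + 150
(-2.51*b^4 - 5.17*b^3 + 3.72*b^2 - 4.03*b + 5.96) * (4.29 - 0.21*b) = 0.5271*b^5 - 9.6822*b^4 - 22.9605*b^3 + 16.8051*b^2 - 18.5403*b + 25.5684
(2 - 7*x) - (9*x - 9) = 11 - 16*x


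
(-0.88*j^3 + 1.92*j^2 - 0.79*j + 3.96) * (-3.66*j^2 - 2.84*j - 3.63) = 3.2208*j^5 - 4.528*j^4 + 0.633*j^3 - 19.2196*j^2 - 8.3787*j - 14.3748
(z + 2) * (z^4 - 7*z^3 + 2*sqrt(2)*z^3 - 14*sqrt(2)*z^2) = z^5 - 5*z^4 + 2*sqrt(2)*z^4 - 10*sqrt(2)*z^3 - 14*z^3 - 28*sqrt(2)*z^2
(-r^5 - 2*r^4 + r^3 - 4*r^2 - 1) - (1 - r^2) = -r^5 - 2*r^4 + r^3 - 3*r^2 - 2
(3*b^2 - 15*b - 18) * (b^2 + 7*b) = 3*b^4 + 6*b^3 - 123*b^2 - 126*b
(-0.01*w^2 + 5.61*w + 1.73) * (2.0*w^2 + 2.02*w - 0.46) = -0.02*w^4 + 11.1998*w^3 + 14.7968*w^2 + 0.914*w - 0.7958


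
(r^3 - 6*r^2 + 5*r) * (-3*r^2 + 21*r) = -3*r^5 + 39*r^4 - 141*r^3 + 105*r^2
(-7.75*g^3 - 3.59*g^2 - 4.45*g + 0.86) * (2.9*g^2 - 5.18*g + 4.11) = -22.475*g^5 + 29.734*g^4 - 26.1613*g^3 + 10.7901*g^2 - 22.7443*g + 3.5346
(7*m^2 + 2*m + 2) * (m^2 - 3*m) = 7*m^4 - 19*m^3 - 4*m^2 - 6*m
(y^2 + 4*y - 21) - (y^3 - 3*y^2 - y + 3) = -y^3 + 4*y^2 + 5*y - 24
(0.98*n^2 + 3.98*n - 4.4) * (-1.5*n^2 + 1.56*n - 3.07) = -1.47*n^4 - 4.4412*n^3 + 9.8002*n^2 - 19.0826*n + 13.508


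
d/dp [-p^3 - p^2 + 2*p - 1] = -3*p^2 - 2*p + 2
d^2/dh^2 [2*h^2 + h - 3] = 4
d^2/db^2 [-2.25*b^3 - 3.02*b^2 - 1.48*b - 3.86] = -13.5*b - 6.04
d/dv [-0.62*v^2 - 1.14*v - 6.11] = -1.24*v - 1.14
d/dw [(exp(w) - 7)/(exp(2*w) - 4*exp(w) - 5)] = (-2*(exp(w) - 7)*(exp(w) - 2) + exp(2*w) - 4*exp(w) - 5)*exp(w)/(-exp(2*w) + 4*exp(w) + 5)^2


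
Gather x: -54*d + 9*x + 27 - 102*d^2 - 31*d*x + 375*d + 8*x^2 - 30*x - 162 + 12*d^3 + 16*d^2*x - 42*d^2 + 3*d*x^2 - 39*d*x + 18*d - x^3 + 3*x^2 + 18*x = 12*d^3 - 144*d^2 + 339*d - x^3 + x^2*(3*d + 11) + x*(16*d^2 - 70*d - 3) - 135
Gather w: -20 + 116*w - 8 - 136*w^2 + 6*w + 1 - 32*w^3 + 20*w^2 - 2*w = -32*w^3 - 116*w^2 + 120*w - 27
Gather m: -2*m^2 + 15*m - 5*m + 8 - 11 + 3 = -2*m^2 + 10*m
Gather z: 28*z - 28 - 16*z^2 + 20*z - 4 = -16*z^2 + 48*z - 32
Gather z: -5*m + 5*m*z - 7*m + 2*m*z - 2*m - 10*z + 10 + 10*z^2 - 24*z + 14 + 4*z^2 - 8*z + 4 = -14*m + 14*z^2 + z*(7*m - 42) + 28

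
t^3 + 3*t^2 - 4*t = t*(t - 1)*(t + 4)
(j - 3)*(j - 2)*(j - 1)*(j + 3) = j^4 - 3*j^3 - 7*j^2 + 27*j - 18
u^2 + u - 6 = (u - 2)*(u + 3)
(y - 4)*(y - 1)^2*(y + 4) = y^4 - 2*y^3 - 15*y^2 + 32*y - 16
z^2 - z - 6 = (z - 3)*(z + 2)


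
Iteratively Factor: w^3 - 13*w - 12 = (w + 3)*(w^2 - 3*w - 4) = (w + 1)*(w + 3)*(w - 4)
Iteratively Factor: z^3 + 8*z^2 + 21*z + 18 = (z + 2)*(z^2 + 6*z + 9) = (z + 2)*(z + 3)*(z + 3)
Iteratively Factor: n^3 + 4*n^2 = (n + 4)*(n^2) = n*(n + 4)*(n)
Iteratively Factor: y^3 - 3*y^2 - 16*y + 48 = (y + 4)*(y^2 - 7*y + 12) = (y - 4)*(y + 4)*(y - 3)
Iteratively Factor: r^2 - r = (r)*(r - 1)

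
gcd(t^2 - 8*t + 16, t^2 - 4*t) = t - 4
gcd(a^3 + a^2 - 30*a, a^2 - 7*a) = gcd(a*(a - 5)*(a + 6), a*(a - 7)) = a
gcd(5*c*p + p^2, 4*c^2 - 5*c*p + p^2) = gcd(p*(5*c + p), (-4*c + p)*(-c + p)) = 1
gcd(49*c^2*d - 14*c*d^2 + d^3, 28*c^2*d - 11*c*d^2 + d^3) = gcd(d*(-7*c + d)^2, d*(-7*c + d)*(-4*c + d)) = 7*c*d - d^2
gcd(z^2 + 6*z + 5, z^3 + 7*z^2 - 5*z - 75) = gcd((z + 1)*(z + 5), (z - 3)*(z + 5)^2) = z + 5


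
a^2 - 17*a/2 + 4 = (a - 8)*(a - 1/2)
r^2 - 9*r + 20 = (r - 5)*(r - 4)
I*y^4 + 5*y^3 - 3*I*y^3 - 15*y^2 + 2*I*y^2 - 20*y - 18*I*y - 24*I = (y - 4)*(y - 6*I)*(y + I)*(I*y + I)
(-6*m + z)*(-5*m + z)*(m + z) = 30*m^3 + 19*m^2*z - 10*m*z^2 + z^3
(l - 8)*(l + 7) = l^2 - l - 56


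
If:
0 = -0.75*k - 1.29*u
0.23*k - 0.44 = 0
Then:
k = 1.91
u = -1.11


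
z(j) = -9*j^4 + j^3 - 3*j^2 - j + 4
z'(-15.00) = 122264.00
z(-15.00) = -459656.00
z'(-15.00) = 122264.00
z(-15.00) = -459656.00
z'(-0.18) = 0.39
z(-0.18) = 4.07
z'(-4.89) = 4309.56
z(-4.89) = -5325.87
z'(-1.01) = 45.21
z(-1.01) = -8.45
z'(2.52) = -573.18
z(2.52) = -364.52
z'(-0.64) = 13.51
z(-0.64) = 1.64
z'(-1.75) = 211.62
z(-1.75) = -93.21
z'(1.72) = -185.63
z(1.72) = -80.28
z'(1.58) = -144.99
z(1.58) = -57.21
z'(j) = -36*j^3 + 3*j^2 - 6*j - 1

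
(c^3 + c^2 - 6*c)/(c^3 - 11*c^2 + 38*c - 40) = c*(c + 3)/(c^2 - 9*c + 20)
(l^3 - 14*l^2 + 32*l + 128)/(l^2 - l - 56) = (l^2 - 6*l - 16)/(l + 7)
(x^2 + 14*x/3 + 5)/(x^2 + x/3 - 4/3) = (3*x^2 + 14*x + 15)/(3*x^2 + x - 4)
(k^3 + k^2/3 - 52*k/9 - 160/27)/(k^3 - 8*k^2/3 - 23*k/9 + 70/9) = (9*k^2 - 12*k - 32)/(3*(3*k^2 - 13*k + 14))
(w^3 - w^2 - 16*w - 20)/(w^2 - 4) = (w^2 - 3*w - 10)/(w - 2)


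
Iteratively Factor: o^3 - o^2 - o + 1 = (o - 1)*(o^2 - 1) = (o - 1)^2*(o + 1)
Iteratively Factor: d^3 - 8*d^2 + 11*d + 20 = (d - 5)*(d^2 - 3*d - 4) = (d - 5)*(d - 4)*(d + 1)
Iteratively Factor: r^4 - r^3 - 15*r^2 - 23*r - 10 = (r + 2)*(r^3 - 3*r^2 - 9*r - 5) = (r + 1)*(r + 2)*(r^2 - 4*r - 5) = (r - 5)*(r + 1)*(r + 2)*(r + 1)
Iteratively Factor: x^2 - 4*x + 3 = (x - 3)*(x - 1)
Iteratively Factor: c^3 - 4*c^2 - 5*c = (c + 1)*(c^2 - 5*c) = c*(c + 1)*(c - 5)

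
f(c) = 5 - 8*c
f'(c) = -8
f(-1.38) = 16.04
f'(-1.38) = -8.00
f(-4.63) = 42.04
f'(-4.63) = -8.00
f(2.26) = -13.08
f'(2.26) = -8.00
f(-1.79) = 19.32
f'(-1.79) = -8.00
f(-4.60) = 41.80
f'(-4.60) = -8.00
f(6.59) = -47.72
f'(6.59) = -8.00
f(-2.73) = 26.84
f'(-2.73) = -8.00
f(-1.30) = 15.40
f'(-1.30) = -8.00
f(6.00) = -43.00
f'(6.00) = -8.00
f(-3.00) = 29.00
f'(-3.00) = -8.00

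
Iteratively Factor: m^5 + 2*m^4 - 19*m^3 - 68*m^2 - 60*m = (m + 3)*(m^4 - m^3 - 16*m^2 - 20*m) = (m + 2)*(m + 3)*(m^3 - 3*m^2 - 10*m) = (m - 5)*(m + 2)*(m + 3)*(m^2 + 2*m) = (m - 5)*(m + 2)^2*(m + 3)*(m)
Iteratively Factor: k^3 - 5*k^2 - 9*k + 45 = (k - 5)*(k^2 - 9) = (k - 5)*(k + 3)*(k - 3)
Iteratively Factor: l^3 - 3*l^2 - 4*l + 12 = (l - 3)*(l^2 - 4) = (l - 3)*(l - 2)*(l + 2)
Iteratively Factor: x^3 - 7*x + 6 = (x + 3)*(x^2 - 3*x + 2) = (x - 1)*(x + 3)*(x - 2)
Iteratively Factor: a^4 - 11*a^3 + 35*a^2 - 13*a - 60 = (a - 4)*(a^3 - 7*a^2 + 7*a + 15) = (a - 4)*(a - 3)*(a^2 - 4*a - 5) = (a - 5)*(a - 4)*(a - 3)*(a + 1)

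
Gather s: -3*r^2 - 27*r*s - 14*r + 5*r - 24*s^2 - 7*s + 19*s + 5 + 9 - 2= -3*r^2 - 9*r - 24*s^2 + s*(12 - 27*r) + 12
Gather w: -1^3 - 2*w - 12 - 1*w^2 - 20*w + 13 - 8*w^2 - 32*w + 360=-9*w^2 - 54*w + 360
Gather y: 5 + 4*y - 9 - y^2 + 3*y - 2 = -y^2 + 7*y - 6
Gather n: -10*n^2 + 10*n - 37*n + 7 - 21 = -10*n^2 - 27*n - 14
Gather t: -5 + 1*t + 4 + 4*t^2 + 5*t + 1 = 4*t^2 + 6*t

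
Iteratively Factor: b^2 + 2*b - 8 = (b + 4)*(b - 2)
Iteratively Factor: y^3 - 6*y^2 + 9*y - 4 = (y - 1)*(y^2 - 5*y + 4) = (y - 1)^2*(y - 4)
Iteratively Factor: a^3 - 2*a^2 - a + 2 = (a + 1)*(a^2 - 3*a + 2) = (a - 2)*(a + 1)*(a - 1)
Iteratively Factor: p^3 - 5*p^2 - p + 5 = (p - 5)*(p^2 - 1) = (p - 5)*(p + 1)*(p - 1)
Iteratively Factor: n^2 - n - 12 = (n + 3)*(n - 4)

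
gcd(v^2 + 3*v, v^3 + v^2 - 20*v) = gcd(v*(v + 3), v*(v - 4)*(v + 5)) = v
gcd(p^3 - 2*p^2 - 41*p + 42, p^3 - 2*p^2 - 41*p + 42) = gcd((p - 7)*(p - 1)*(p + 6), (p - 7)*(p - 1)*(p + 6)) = p^3 - 2*p^2 - 41*p + 42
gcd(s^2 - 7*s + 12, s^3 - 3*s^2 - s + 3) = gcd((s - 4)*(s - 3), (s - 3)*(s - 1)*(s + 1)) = s - 3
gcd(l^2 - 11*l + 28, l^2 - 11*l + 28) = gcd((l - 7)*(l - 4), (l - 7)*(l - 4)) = l^2 - 11*l + 28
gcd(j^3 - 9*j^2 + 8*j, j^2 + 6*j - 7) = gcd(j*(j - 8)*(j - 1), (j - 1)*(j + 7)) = j - 1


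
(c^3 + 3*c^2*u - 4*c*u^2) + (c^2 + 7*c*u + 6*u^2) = c^3 + 3*c^2*u + c^2 - 4*c*u^2 + 7*c*u + 6*u^2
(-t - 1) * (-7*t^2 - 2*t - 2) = 7*t^3 + 9*t^2 + 4*t + 2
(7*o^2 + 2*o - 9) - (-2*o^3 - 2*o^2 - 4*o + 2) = 2*o^3 + 9*o^2 + 6*o - 11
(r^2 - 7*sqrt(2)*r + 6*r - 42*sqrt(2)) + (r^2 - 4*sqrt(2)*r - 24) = 2*r^2 - 11*sqrt(2)*r + 6*r - 42*sqrt(2) - 24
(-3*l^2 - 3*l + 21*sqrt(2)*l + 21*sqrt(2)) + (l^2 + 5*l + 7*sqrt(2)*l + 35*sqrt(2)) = -2*l^2 + 2*l + 28*sqrt(2)*l + 56*sqrt(2)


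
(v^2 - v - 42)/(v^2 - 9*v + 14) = (v + 6)/(v - 2)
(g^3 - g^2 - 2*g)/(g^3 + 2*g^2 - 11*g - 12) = g*(g - 2)/(g^2 + g - 12)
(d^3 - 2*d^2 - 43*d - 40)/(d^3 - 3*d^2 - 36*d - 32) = (d + 5)/(d + 4)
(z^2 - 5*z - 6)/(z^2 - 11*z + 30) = (z + 1)/(z - 5)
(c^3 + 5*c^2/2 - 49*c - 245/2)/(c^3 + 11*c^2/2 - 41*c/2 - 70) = (c - 7)/(c - 4)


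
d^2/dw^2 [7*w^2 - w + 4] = 14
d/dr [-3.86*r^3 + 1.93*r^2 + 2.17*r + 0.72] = -11.58*r^2 + 3.86*r + 2.17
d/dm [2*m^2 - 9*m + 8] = 4*m - 9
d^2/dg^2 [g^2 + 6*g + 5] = 2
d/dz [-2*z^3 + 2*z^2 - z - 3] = -6*z^2 + 4*z - 1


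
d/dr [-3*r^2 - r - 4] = -6*r - 1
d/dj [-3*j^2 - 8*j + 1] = -6*j - 8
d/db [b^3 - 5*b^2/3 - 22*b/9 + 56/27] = 3*b^2 - 10*b/3 - 22/9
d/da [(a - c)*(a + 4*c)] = 2*a + 3*c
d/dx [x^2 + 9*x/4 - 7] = 2*x + 9/4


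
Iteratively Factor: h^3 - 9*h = (h)*(h^2 - 9) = h*(h - 3)*(h + 3)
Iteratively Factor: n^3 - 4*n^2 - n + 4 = (n + 1)*(n^2 - 5*n + 4) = (n - 4)*(n + 1)*(n - 1)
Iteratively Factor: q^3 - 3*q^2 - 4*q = (q - 4)*(q^2 + q) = q*(q - 4)*(q + 1)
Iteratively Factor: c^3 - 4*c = (c - 2)*(c^2 + 2*c) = (c - 2)*(c + 2)*(c)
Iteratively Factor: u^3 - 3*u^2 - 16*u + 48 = (u + 4)*(u^2 - 7*u + 12) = (u - 4)*(u + 4)*(u - 3)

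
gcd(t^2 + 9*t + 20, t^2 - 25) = t + 5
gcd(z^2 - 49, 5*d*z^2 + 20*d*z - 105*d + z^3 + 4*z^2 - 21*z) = z + 7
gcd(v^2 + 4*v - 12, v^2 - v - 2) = v - 2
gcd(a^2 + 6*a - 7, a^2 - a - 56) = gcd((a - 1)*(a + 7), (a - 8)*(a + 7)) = a + 7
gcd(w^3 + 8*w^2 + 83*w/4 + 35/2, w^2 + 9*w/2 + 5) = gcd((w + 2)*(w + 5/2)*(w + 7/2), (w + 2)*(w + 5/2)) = w^2 + 9*w/2 + 5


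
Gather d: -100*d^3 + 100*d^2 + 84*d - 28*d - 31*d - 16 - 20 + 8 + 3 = -100*d^3 + 100*d^2 + 25*d - 25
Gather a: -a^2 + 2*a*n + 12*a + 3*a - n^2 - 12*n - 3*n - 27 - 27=-a^2 + a*(2*n + 15) - n^2 - 15*n - 54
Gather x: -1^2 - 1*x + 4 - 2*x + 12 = 15 - 3*x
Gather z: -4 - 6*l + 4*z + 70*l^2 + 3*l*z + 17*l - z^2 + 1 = 70*l^2 + 11*l - z^2 + z*(3*l + 4) - 3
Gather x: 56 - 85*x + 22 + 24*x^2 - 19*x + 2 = 24*x^2 - 104*x + 80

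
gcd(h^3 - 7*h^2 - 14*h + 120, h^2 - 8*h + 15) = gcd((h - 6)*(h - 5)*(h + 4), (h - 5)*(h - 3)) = h - 5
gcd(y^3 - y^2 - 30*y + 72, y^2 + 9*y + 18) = y + 6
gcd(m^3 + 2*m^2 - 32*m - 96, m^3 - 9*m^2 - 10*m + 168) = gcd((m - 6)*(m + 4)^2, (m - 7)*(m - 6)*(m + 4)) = m^2 - 2*m - 24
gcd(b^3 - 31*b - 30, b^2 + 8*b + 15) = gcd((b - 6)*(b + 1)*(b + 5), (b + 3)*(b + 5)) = b + 5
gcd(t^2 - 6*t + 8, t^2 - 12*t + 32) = t - 4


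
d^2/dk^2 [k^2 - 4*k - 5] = 2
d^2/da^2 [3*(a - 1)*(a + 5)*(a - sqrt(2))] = 18*a - 6*sqrt(2) + 24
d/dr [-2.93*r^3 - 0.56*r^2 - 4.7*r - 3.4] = -8.79*r^2 - 1.12*r - 4.7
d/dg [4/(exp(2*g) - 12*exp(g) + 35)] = 8*(6 - exp(g))*exp(g)/(exp(2*g) - 12*exp(g) + 35)^2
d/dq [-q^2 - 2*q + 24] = -2*q - 2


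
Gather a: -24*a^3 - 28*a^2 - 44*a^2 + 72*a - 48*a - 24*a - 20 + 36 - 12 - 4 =-24*a^3 - 72*a^2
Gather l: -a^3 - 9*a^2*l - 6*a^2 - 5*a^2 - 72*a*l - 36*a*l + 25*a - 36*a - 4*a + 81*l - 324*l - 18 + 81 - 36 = -a^3 - 11*a^2 - 15*a + l*(-9*a^2 - 108*a - 243) + 27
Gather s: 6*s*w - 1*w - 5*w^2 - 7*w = 6*s*w - 5*w^2 - 8*w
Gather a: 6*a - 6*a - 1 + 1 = 0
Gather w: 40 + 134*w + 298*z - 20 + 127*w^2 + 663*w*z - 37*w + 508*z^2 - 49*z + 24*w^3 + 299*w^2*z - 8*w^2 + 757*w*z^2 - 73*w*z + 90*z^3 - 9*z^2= 24*w^3 + w^2*(299*z + 119) + w*(757*z^2 + 590*z + 97) + 90*z^3 + 499*z^2 + 249*z + 20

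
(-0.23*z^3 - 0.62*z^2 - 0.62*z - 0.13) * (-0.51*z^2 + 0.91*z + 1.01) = 0.1173*z^5 + 0.1069*z^4 - 0.4803*z^3 - 1.1241*z^2 - 0.7445*z - 0.1313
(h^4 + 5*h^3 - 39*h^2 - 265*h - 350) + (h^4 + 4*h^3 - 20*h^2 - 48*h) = 2*h^4 + 9*h^3 - 59*h^2 - 313*h - 350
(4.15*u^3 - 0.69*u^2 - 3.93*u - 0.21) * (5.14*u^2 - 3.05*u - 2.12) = 21.331*u^5 - 16.2041*u^4 - 26.8937*u^3 + 12.3699*u^2 + 8.9721*u + 0.4452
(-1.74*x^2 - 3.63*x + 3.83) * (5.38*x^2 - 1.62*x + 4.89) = -9.3612*x^4 - 16.7106*x^3 + 17.9774*x^2 - 23.9553*x + 18.7287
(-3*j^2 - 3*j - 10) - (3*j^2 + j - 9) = -6*j^2 - 4*j - 1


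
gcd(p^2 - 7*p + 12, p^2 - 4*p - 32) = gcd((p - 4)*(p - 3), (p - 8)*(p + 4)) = 1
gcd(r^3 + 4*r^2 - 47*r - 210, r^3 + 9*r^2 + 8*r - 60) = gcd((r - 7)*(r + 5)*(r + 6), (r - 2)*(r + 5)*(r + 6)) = r^2 + 11*r + 30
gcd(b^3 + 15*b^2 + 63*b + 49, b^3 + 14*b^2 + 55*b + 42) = b^2 + 8*b + 7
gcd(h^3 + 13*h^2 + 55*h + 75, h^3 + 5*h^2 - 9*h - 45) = h^2 + 8*h + 15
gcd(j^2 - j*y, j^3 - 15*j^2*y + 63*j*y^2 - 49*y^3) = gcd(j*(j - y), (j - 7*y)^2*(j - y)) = -j + y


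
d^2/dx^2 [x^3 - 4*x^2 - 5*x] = 6*x - 8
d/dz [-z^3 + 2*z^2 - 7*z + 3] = -3*z^2 + 4*z - 7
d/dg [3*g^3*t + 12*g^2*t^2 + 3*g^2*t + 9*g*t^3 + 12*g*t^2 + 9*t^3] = 3*t*(3*g^2 + 8*g*t + 2*g + 3*t^2 + 4*t)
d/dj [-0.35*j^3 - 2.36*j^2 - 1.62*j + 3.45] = -1.05*j^2 - 4.72*j - 1.62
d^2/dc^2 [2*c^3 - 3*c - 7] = 12*c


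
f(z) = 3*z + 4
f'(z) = 3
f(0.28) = 4.84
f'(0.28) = 3.00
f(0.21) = 4.63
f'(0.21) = 3.00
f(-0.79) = 1.63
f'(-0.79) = 3.00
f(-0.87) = 1.39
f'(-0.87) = 3.00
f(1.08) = 7.24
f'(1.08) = 3.00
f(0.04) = 4.12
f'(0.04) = 3.00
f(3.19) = 13.57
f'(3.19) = 3.00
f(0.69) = 6.07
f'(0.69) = 3.00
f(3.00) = 13.00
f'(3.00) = 3.00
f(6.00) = 22.00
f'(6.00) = 3.00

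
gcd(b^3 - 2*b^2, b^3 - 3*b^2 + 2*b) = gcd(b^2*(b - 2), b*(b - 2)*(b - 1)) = b^2 - 2*b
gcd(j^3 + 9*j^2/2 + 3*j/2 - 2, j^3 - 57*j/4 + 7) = j^2 + 7*j/2 - 2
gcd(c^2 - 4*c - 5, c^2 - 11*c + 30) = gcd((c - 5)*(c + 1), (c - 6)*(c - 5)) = c - 5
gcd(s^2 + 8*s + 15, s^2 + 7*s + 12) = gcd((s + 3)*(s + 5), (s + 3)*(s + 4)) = s + 3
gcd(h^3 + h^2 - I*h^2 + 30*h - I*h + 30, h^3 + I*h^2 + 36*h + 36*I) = h - 6*I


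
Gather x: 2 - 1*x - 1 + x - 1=0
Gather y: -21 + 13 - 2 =-10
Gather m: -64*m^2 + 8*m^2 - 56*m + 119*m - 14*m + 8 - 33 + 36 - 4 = -56*m^2 + 49*m + 7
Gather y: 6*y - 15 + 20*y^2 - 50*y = 20*y^2 - 44*y - 15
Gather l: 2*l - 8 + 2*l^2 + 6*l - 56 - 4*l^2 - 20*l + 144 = -2*l^2 - 12*l + 80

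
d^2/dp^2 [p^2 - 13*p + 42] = 2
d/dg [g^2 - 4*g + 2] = 2*g - 4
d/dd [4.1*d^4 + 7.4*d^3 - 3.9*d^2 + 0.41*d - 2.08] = 16.4*d^3 + 22.2*d^2 - 7.8*d + 0.41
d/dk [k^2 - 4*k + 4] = 2*k - 4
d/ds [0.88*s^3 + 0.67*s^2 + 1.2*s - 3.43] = 2.64*s^2 + 1.34*s + 1.2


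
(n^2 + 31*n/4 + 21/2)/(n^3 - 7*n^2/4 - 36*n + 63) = (4*n + 7)/(4*n^2 - 31*n + 42)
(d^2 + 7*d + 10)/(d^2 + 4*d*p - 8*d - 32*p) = (d^2 + 7*d + 10)/(d^2 + 4*d*p - 8*d - 32*p)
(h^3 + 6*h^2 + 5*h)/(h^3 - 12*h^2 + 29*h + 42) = h*(h + 5)/(h^2 - 13*h + 42)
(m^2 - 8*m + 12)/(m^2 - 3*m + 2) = (m - 6)/(m - 1)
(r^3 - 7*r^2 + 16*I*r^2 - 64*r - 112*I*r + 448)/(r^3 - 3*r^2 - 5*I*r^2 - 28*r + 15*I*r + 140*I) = (r^2 + 16*I*r - 64)/(r^2 + r*(4 - 5*I) - 20*I)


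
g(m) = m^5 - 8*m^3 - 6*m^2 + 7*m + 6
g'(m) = 5*m^4 - 24*m^2 - 12*m + 7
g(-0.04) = 5.71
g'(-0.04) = 7.44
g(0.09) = 6.58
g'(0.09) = 5.73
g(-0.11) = 5.17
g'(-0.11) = 8.03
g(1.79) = -28.20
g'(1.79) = -40.05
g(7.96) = 27603.63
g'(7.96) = 18464.26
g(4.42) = 915.90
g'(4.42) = 1393.44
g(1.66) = -22.90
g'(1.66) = -41.09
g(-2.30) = -8.87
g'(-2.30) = 47.56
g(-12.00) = -235950.00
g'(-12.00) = 100375.00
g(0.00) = 6.00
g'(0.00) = 7.00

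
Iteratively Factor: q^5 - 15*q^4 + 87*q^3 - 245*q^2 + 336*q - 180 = (q - 3)*(q^4 - 12*q^3 + 51*q^2 - 92*q + 60) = (q - 3)*(q - 2)*(q^3 - 10*q^2 + 31*q - 30) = (q - 3)*(q - 2)^2*(q^2 - 8*q + 15) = (q - 5)*(q - 3)*(q - 2)^2*(q - 3)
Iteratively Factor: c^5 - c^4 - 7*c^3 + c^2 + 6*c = (c + 1)*(c^4 - 2*c^3 - 5*c^2 + 6*c) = (c - 3)*(c + 1)*(c^3 + c^2 - 2*c) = c*(c - 3)*(c + 1)*(c^2 + c - 2) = c*(c - 3)*(c - 1)*(c + 1)*(c + 2)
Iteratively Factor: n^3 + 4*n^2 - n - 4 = (n + 1)*(n^2 + 3*n - 4) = (n - 1)*(n + 1)*(n + 4)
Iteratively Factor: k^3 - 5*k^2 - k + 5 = (k + 1)*(k^2 - 6*k + 5) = (k - 5)*(k + 1)*(k - 1)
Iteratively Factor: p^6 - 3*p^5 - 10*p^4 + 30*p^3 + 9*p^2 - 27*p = (p + 1)*(p^5 - 4*p^4 - 6*p^3 + 36*p^2 - 27*p) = (p - 1)*(p + 1)*(p^4 - 3*p^3 - 9*p^2 + 27*p) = (p - 3)*(p - 1)*(p + 1)*(p^3 - 9*p) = (p - 3)^2*(p - 1)*(p + 1)*(p^2 + 3*p) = p*(p - 3)^2*(p - 1)*(p + 1)*(p + 3)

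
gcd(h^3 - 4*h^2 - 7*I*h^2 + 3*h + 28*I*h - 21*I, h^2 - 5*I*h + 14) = h - 7*I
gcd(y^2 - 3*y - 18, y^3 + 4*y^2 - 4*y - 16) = 1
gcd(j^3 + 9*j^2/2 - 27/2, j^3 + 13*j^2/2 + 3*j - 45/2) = j^2 + 3*j/2 - 9/2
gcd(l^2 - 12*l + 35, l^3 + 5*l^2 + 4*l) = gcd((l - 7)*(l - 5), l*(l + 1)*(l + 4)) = 1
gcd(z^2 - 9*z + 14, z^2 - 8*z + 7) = z - 7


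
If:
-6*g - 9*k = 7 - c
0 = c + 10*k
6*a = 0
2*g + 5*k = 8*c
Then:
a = 0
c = -35/118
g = -595/472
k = 7/236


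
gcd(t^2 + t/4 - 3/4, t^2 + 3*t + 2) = t + 1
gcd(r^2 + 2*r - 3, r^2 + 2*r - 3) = r^2 + 2*r - 3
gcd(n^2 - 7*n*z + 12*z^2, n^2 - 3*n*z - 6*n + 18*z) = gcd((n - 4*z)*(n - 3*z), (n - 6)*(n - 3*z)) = -n + 3*z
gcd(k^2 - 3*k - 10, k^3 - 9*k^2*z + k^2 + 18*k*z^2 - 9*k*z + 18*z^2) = 1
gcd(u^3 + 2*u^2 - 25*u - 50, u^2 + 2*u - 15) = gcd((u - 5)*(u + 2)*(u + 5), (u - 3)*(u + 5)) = u + 5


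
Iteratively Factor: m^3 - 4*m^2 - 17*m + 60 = (m - 3)*(m^2 - m - 20) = (m - 5)*(m - 3)*(m + 4)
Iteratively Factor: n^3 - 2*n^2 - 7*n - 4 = (n + 1)*(n^2 - 3*n - 4) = (n - 4)*(n + 1)*(n + 1)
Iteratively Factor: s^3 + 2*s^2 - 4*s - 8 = (s + 2)*(s^2 - 4) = (s - 2)*(s + 2)*(s + 2)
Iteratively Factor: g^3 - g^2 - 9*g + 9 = (g + 3)*(g^2 - 4*g + 3) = (g - 1)*(g + 3)*(g - 3)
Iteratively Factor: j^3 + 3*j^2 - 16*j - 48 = (j + 4)*(j^2 - j - 12) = (j + 3)*(j + 4)*(j - 4)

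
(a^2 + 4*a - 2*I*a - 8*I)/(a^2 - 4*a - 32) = (a - 2*I)/(a - 8)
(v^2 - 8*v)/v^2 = (v - 8)/v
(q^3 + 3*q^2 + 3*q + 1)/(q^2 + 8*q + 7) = (q^2 + 2*q + 1)/(q + 7)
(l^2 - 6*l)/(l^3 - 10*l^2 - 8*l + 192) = l/(l^2 - 4*l - 32)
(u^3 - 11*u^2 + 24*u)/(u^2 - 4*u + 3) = u*(u - 8)/(u - 1)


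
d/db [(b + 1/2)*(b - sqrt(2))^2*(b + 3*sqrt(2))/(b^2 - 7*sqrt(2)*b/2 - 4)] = (4*b^5 - 19*sqrt(2)*b^4 + b^4 - 60*b^3 - 7*sqrt(2)*b^3 - 9*b^2 + 34*sqrt(2)*b^2 - 20*sqrt(2)*b + 160*b - 48*sqrt(2) + 82)/(2*b^4 - 14*sqrt(2)*b^3 + 33*b^2 + 56*sqrt(2)*b + 32)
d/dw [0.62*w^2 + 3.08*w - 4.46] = 1.24*w + 3.08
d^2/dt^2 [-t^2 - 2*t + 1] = -2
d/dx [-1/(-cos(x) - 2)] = sin(x)/(cos(x) + 2)^2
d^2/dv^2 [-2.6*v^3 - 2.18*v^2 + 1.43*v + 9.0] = -15.6*v - 4.36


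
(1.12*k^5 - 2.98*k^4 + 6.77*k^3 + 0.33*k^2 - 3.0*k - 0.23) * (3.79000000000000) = 4.2448*k^5 - 11.2942*k^4 + 25.6583*k^3 + 1.2507*k^2 - 11.37*k - 0.8717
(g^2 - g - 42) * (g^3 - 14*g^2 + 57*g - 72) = g^5 - 15*g^4 + 29*g^3 + 459*g^2 - 2322*g + 3024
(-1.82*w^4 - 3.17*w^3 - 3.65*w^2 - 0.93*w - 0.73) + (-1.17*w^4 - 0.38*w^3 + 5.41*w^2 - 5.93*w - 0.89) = -2.99*w^4 - 3.55*w^3 + 1.76*w^2 - 6.86*w - 1.62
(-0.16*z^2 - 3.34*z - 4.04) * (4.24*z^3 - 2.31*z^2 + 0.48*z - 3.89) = -0.6784*z^5 - 13.792*z^4 - 9.491*z^3 + 8.3516*z^2 + 11.0534*z + 15.7156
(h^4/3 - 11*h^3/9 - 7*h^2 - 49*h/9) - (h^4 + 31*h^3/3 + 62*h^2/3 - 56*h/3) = -2*h^4/3 - 104*h^3/9 - 83*h^2/3 + 119*h/9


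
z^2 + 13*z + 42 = (z + 6)*(z + 7)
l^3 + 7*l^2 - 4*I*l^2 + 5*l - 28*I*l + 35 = (l + 7)*(l - 5*I)*(l + I)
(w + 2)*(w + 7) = w^2 + 9*w + 14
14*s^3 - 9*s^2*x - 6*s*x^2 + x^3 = (-7*s + x)*(-s + x)*(2*s + x)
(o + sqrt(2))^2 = o^2 + 2*sqrt(2)*o + 2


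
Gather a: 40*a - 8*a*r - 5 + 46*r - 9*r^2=a*(40 - 8*r) - 9*r^2 + 46*r - 5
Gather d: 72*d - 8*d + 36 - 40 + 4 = 64*d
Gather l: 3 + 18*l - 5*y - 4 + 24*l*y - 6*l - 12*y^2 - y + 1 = l*(24*y + 12) - 12*y^2 - 6*y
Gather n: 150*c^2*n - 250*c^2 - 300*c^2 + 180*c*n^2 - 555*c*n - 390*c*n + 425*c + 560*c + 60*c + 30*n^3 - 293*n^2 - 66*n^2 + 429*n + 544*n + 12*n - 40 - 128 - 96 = -550*c^2 + 1045*c + 30*n^3 + n^2*(180*c - 359) + n*(150*c^2 - 945*c + 985) - 264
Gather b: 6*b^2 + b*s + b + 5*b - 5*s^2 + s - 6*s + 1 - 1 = 6*b^2 + b*(s + 6) - 5*s^2 - 5*s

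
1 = 1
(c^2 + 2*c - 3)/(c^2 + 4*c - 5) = (c + 3)/(c + 5)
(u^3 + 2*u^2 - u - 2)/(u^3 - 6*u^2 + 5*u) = (u^2 + 3*u + 2)/(u*(u - 5))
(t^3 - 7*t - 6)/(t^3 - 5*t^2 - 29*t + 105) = (t^2 + 3*t + 2)/(t^2 - 2*t - 35)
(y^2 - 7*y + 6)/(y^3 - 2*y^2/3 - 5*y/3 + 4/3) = 3*(y - 6)/(3*y^2 + y - 4)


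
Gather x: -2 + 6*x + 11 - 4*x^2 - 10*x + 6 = -4*x^2 - 4*x + 15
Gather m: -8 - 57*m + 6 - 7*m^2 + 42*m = -7*m^2 - 15*m - 2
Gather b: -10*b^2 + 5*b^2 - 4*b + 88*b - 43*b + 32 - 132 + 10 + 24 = -5*b^2 + 41*b - 66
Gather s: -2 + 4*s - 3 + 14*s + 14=18*s + 9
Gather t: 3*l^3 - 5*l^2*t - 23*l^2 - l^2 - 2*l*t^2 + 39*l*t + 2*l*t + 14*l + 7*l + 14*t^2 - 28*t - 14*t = 3*l^3 - 24*l^2 + 21*l + t^2*(14 - 2*l) + t*(-5*l^2 + 41*l - 42)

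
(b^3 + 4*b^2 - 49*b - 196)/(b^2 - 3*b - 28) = b + 7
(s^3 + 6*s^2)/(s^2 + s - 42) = s^2*(s + 6)/(s^2 + s - 42)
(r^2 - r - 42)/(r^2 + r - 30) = (r - 7)/(r - 5)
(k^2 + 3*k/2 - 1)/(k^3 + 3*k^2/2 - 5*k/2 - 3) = (2*k - 1)/(2*k^2 - k - 3)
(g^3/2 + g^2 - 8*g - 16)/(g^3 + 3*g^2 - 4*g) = (g^2/2 - g - 4)/(g*(g - 1))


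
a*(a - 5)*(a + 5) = a^3 - 25*a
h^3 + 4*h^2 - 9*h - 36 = (h - 3)*(h + 3)*(h + 4)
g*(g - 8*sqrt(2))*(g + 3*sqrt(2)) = g^3 - 5*sqrt(2)*g^2 - 48*g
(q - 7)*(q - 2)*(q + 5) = q^3 - 4*q^2 - 31*q + 70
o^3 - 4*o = o*(o - 2)*(o + 2)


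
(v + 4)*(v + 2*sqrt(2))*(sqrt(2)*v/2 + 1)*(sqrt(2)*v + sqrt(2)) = v^4 + 3*sqrt(2)*v^3 + 5*v^3 + 8*v^2 + 15*sqrt(2)*v^2 + 12*sqrt(2)*v + 20*v + 16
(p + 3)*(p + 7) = p^2 + 10*p + 21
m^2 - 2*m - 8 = (m - 4)*(m + 2)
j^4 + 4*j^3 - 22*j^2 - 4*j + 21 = (j - 3)*(j - 1)*(j + 1)*(j + 7)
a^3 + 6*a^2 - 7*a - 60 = (a - 3)*(a + 4)*(a + 5)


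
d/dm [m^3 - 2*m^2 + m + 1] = 3*m^2 - 4*m + 1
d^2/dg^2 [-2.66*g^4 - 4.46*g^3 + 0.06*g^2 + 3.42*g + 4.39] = -31.92*g^2 - 26.76*g + 0.12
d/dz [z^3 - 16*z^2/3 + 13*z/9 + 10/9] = 3*z^2 - 32*z/3 + 13/9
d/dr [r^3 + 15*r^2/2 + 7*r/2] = 3*r^2 + 15*r + 7/2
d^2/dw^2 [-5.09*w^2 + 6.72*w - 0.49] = -10.1800000000000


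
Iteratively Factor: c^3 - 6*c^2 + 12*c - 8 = (c - 2)*(c^2 - 4*c + 4) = (c - 2)^2*(c - 2)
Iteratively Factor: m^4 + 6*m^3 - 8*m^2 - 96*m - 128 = (m + 4)*(m^3 + 2*m^2 - 16*m - 32) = (m + 4)^2*(m^2 - 2*m - 8) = (m + 2)*(m + 4)^2*(m - 4)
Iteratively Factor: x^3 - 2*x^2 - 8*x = (x + 2)*(x^2 - 4*x) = x*(x + 2)*(x - 4)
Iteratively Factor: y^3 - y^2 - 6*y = (y - 3)*(y^2 + 2*y) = y*(y - 3)*(y + 2)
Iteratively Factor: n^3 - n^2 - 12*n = (n + 3)*(n^2 - 4*n) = n*(n + 3)*(n - 4)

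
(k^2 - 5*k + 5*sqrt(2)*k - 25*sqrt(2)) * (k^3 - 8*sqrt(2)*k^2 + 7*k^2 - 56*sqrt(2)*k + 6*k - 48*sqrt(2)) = k^5 - 3*sqrt(2)*k^4 + 2*k^4 - 109*k^3 - 6*sqrt(2)*k^3 - 190*k^2 + 87*sqrt(2)*k^2 + 90*sqrt(2)*k + 2320*k + 2400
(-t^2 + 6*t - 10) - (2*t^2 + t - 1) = -3*t^2 + 5*t - 9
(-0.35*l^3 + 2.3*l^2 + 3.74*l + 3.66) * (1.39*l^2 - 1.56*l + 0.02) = -0.4865*l^5 + 3.743*l^4 + 1.6036*l^3 - 0.701000000000001*l^2 - 5.6348*l + 0.0732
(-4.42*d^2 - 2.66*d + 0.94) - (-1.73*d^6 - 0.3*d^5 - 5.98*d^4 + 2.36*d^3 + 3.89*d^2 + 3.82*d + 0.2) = 1.73*d^6 + 0.3*d^5 + 5.98*d^4 - 2.36*d^3 - 8.31*d^2 - 6.48*d + 0.74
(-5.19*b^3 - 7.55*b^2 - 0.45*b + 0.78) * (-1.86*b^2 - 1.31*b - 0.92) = 9.6534*b^5 + 20.8419*b^4 + 15.5023*b^3 + 6.0847*b^2 - 0.6078*b - 0.7176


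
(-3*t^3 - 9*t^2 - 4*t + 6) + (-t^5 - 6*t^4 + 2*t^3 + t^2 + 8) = -t^5 - 6*t^4 - t^3 - 8*t^2 - 4*t + 14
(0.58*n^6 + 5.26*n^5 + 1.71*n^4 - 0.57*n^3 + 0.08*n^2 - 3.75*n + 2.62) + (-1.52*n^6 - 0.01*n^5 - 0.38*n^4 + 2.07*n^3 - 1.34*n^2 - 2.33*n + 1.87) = -0.94*n^6 + 5.25*n^5 + 1.33*n^4 + 1.5*n^3 - 1.26*n^2 - 6.08*n + 4.49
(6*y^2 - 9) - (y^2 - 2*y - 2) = 5*y^2 + 2*y - 7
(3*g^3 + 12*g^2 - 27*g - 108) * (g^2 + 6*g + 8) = 3*g^5 + 30*g^4 + 69*g^3 - 174*g^2 - 864*g - 864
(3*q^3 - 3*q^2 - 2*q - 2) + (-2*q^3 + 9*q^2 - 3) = q^3 + 6*q^2 - 2*q - 5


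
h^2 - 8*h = h*(h - 8)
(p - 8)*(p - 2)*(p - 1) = p^3 - 11*p^2 + 26*p - 16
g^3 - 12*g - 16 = (g - 4)*(g + 2)^2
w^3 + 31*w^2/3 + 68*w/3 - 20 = (w - 2/3)*(w + 5)*(w + 6)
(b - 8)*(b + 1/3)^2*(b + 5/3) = b^4 - 17*b^3/3 - 157*b^2/9 - 259*b/27 - 40/27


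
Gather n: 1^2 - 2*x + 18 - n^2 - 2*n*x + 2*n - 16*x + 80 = -n^2 + n*(2 - 2*x) - 18*x + 99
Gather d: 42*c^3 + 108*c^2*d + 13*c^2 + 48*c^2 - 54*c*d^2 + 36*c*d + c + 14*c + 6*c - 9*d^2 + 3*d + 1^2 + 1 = 42*c^3 + 61*c^2 + 21*c + d^2*(-54*c - 9) + d*(108*c^2 + 36*c + 3) + 2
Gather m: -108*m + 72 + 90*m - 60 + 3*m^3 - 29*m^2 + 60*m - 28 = 3*m^3 - 29*m^2 + 42*m - 16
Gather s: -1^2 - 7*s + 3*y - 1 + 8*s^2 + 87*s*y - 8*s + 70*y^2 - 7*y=8*s^2 + s*(87*y - 15) + 70*y^2 - 4*y - 2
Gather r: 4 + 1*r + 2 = r + 6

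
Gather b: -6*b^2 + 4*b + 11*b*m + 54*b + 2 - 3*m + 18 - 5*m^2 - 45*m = -6*b^2 + b*(11*m + 58) - 5*m^2 - 48*m + 20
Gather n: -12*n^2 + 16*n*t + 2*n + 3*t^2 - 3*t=-12*n^2 + n*(16*t + 2) + 3*t^2 - 3*t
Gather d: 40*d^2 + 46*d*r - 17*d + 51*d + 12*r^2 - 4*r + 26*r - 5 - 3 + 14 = 40*d^2 + d*(46*r + 34) + 12*r^2 + 22*r + 6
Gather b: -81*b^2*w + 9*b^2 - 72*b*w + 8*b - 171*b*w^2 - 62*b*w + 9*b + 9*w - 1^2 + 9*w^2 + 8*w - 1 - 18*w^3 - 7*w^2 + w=b^2*(9 - 81*w) + b*(-171*w^2 - 134*w + 17) - 18*w^3 + 2*w^2 + 18*w - 2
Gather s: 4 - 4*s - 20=-4*s - 16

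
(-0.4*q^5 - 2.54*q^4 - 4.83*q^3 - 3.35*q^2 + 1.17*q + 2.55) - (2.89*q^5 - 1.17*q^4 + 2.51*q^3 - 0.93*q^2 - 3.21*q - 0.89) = -3.29*q^5 - 1.37*q^4 - 7.34*q^3 - 2.42*q^2 + 4.38*q + 3.44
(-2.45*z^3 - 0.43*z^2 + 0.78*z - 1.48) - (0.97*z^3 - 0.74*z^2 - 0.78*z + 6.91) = -3.42*z^3 + 0.31*z^2 + 1.56*z - 8.39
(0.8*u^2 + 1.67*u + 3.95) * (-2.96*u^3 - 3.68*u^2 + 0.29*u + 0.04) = -2.368*u^5 - 7.8872*u^4 - 17.6056*u^3 - 14.0197*u^2 + 1.2123*u + 0.158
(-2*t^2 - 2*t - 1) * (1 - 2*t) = 4*t^3 + 2*t^2 - 1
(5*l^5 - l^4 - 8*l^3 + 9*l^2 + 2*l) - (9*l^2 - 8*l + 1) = 5*l^5 - l^4 - 8*l^3 + 10*l - 1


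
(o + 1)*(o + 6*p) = o^2 + 6*o*p + o + 6*p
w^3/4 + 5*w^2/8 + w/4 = w*(w/4 + 1/2)*(w + 1/2)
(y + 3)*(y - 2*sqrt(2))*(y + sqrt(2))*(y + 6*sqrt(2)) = y^4 + 3*y^3 + 5*sqrt(2)*y^3 - 16*y^2 + 15*sqrt(2)*y^2 - 48*y - 24*sqrt(2)*y - 72*sqrt(2)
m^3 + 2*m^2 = m^2*(m + 2)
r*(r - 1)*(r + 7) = r^3 + 6*r^2 - 7*r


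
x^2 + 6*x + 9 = (x + 3)^2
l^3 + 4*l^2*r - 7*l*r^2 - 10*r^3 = (l - 2*r)*(l + r)*(l + 5*r)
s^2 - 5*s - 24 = (s - 8)*(s + 3)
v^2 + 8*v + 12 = (v + 2)*(v + 6)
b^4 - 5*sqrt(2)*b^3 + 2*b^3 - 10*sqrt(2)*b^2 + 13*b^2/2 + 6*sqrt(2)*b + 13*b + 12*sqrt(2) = (b + 2)*(b - 4*sqrt(2))*(b - 3*sqrt(2)/2)*(b + sqrt(2)/2)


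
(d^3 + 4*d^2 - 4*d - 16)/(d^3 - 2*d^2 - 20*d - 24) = (d^2 + 2*d - 8)/(d^2 - 4*d - 12)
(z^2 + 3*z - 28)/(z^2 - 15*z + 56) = (z^2 + 3*z - 28)/(z^2 - 15*z + 56)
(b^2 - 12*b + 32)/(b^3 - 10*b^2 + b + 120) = (b - 4)/(b^2 - 2*b - 15)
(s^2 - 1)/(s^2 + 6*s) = (s^2 - 1)/(s*(s + 6))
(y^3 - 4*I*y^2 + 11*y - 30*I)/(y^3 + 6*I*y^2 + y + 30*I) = (y - 5*I)/(y + 5*I)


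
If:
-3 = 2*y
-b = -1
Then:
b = 1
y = -3/2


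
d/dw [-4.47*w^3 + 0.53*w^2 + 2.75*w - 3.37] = -13.41*w^2 + 1.06*w + 2.75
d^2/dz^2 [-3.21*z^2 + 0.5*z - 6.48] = -6.42000000000000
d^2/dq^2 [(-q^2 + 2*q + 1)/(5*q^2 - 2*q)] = 2*(40*q^3 + 75*q^2 - 30*q + 4)/(q^3*(125*q^3 - 150*q^2 + 60*q - 8))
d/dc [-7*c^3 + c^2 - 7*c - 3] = -21*c^2 + 2*c - 7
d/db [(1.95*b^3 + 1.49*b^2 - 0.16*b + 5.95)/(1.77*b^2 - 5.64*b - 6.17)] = (3.4515*b^4 - 21.996*b^3 - 44.2149*b^2 - 39.4496*b + 34.5452)/(3.1329*b^4 - 19.9656*b^3 + 9.9678*b^2 + 69.5976*b + 38.0689)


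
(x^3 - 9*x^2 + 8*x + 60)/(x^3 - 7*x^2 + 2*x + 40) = (x - 6)/(x - 4)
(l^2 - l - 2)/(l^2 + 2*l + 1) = (l - 2)/(l + 1)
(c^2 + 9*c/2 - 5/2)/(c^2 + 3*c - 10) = (c - 1/2)/(c - 2)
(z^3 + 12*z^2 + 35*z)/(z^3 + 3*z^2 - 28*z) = (z + 5)/(z - 4)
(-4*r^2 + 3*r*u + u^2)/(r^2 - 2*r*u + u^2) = (-4*r - u)/(r - u)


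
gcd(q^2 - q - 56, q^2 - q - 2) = 1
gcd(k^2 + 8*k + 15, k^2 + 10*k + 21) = k + 3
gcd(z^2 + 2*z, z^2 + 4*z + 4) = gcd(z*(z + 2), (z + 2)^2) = z + 2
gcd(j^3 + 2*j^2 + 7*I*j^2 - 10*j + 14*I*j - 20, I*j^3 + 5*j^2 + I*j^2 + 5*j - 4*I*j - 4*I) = 1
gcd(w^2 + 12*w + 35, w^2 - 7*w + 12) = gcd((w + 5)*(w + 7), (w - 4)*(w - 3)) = 1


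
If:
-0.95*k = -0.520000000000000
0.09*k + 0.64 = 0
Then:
No Solution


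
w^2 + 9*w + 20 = (w + 4)*(w + 5)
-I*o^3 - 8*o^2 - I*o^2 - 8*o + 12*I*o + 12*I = (o - 6*I)*(o - 2*I)*(-I*o - I)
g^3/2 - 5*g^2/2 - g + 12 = (g/2 + 1)*(g - 4)*(g - 3)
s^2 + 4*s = s*(s + 4)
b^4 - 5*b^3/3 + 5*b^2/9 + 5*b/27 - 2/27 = (b - 1)*(b - 2/3)*(b - 1/3)*(b + 1/3)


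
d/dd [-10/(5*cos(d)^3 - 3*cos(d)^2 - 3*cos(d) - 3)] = 30*(-5*cos(d)^2 + 2*cos(d) + 1)*sin(d)/(-5*cos(d)^3 + 3*cos(d)^2 + 3*cos(d) + 3)^2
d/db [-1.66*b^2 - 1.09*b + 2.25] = -3.32*b - 1.09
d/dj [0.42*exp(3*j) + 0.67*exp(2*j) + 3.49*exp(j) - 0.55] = (1.26*exp(2*j) + 1.34*exp(j) + 3.49)*exp(j)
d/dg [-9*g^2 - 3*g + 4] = -18*g - 3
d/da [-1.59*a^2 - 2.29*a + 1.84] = -3.18*a - 2.29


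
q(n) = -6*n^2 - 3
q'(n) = -12*n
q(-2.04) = -27.97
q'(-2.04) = 24.48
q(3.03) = -58.09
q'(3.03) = -36.36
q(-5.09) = -158.45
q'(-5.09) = 61.08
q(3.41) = -72.77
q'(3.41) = -40.92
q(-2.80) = -50.04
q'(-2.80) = 33.60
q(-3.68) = -84.25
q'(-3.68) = 44.16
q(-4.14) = -105.84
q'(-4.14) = 49.68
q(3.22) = -65.21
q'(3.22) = -38.64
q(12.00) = -867.00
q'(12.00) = -144.00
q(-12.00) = -867.00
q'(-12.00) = 144.00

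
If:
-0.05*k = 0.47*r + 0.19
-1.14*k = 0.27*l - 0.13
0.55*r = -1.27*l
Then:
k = 0.07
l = 0.18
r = -0.41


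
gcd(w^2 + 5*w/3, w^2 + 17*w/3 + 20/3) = w + 5/3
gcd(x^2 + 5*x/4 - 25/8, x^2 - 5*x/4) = x - 5/4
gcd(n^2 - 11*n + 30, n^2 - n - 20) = n - 5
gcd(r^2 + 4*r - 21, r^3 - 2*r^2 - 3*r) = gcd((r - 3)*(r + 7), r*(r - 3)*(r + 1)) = r - 3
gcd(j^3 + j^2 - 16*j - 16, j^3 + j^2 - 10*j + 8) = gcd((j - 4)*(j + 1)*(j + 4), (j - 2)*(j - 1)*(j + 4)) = j + 4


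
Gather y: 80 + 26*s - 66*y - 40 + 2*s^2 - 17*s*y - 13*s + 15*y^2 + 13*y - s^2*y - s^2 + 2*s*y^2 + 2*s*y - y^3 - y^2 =s^2 + 13*s - y^3 + y^2*(2*s + 14) + y*(-s^2 - 15*s - 53) + 40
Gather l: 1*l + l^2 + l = l^2 + 2*l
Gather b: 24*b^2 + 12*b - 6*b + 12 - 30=24*b^2 + 6*b - 18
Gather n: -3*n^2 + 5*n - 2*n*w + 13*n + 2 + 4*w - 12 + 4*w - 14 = -3*n^2 + n*(18 - 2*w) + 8*w - 24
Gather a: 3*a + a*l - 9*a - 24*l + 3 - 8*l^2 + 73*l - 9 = a*(l - 6) - 8*l^2 + 49*l - 6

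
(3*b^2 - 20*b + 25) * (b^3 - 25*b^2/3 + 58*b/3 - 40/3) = 3*b^5 - 45*b^4 + 749*b^3/3 - 635*b^2 + 750*b - 1000/3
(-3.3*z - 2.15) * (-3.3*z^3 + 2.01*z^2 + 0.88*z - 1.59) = 10.89*z^4 + 0.462000000000001*z^3 - 7.2255*z^2 + 3.355*z + 3.4185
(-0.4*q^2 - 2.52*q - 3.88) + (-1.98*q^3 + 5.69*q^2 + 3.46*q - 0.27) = -1.98*q^3 + 5.29*q^2 + 0.94*q - 4.15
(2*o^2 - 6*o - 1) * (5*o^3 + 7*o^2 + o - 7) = 10*o^5 - 16*o^4 - 45*o^3 - 27*o^2 + 41*o + 7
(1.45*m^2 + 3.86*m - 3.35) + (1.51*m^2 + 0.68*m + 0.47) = 2.96*m^2 + 4.54*m - 2.88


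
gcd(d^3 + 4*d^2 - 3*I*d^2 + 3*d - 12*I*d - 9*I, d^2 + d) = d + 1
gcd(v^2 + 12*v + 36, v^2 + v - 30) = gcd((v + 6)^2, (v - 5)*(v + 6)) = v + 6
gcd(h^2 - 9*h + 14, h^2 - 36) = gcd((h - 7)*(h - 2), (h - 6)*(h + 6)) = 1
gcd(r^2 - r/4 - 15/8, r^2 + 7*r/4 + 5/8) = r + 5/4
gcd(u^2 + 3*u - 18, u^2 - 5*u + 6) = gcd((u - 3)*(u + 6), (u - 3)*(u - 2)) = u - 3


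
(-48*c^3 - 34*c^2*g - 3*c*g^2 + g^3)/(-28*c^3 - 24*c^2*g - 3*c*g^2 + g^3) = (24*c^2 + 5*c*g - g^2)/(14*c^2 + 5*c*g - g^2)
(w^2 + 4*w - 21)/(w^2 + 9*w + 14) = (w - 3)/(w + 2)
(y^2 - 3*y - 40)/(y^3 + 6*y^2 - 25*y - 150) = (y - 8)/(y^2 + y - 30)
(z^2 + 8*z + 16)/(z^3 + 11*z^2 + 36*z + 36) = (z^2 + 8*z + 16)/(z^3 + 11*z^2 + 36*z + 36)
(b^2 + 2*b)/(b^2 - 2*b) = (b + 2)/(b - 2)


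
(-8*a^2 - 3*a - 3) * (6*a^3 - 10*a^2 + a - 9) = -48*a^5 + 62*a^4 + 4*a^3 + 99*a^2 + 24*a + 27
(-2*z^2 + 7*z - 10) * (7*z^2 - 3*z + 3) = -14*z^4 + 55*z^3 - 97*z^2 + 51*z - 30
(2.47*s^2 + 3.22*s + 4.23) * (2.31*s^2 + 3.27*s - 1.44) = 5.7057*s^4 + 15.5151*s^3 + 16.7439*s^2 + 9.1953*s - 6.0912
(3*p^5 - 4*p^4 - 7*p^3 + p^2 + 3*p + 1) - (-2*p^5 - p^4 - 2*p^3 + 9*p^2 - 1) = 5*p^5 - 3*p^4 - 5*p^3 - 8*p^2 + 3*p + 2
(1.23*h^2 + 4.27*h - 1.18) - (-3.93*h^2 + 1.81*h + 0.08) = 5.16*h^2 + 2.46*h - 1.26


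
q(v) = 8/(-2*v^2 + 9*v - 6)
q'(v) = 8*(4*v - 9)/(-2*v^2 + 9*v - 6)^2 = 8*(4*v - 9)/(2*v^2 - 9*v + 6)^2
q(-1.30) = -0.38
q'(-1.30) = -0.26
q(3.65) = 39.02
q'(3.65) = 1066.03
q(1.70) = 2.27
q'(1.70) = -1.42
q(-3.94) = -0.11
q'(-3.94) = -0.04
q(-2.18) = -0.23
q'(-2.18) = -0.11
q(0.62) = -6.73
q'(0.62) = -36.91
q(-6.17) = -0.06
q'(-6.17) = -0.01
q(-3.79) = -0.12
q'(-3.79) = -0.04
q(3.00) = 2.67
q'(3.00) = 2.67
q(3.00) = 2.67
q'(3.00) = 2.67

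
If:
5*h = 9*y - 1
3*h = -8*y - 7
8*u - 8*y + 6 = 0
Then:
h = -71/67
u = -329/268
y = -32/67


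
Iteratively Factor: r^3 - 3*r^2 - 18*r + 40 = (r + 4)*(r^2 - 7*r + 10) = (r - 2)*(r + 4)*(r - 5)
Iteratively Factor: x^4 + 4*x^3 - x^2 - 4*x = (x - 1)*(x^3 + 5*x^2 + 4*x) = (x - 1)*(x + 4)*(x^2 + x) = x*(x - 1)*(x + 4)*(x + 1)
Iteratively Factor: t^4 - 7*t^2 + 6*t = (t + 3)*(t^3 - 3*t^2 + 2*t) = (t - 2)*(t + 3)*(t^2 - t) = (t - 2)*(t - 1)*(t + 3)*(t)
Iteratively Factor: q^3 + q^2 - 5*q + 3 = (q + 3)*(q^2 - 2*q + 1) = (q - 1)*(q + 3)*(q - 1)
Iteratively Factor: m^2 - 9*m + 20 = (m - 5)*(m - 4)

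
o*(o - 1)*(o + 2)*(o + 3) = o^4 + 4*o^3 + o^2 - 6*o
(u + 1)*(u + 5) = u^2 + 6*u + 5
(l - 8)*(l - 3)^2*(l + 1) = l^4 - 13*l^3 + 43*l^2 - 15*l - 72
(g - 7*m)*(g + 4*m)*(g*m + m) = g^3*m - 3*g^2*m^2 + g^2*m - 28*g*m^3 - 3*g*m^2 - 28*m^3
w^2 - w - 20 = (w - 5)*(w + 4)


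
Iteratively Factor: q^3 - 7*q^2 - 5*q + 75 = (q + 3)*(q^2 - 10*q + 25) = (q - 5)*(q + 3)*(q - 5)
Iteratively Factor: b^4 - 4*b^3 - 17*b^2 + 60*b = (b)*(b^3 - 4*b^2 - 17*b + 60) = b*(b - 5)*(b^2 + b - 12) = b*(b - 5)*(b + 4)*(b - 3)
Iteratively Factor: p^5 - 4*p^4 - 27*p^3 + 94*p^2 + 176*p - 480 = (p - 2)*(p^4 - 2*p^3 - 31*p^2 + 32*p + 240) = (p - 2)*(p + 3)*(p^3 - 5*p^2 - 16*p + 80) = (p - 5)*(p - 2)*(p + 3)*(p^2 - 16) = (p - 5)*(p - 4)*(p - 2)*(p + 3)*(p + 4)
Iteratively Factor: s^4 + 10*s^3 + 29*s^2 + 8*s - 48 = (s + 3)*(s^3 + 7*s^2 + 8*s - 16) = (s + 3)*(s + 4)*(s^2 + 3*s - 4) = (s - 1)*(s + 3)*(s + 4)*(s + 4)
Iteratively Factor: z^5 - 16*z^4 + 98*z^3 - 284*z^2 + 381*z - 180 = (z - 3)*(z^4 - 13*z^3 + 59*z^2 - 107*z + 60) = (z - 3)^2*(z^3 - 10*z^2 + 29*z - 20) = (z - 4)*(z - 3)^2*(z^2 - 6*z + 5) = (z - 5)*(z - 4)*(z - 3)^2*(z - 1)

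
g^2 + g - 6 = (g - 2)*(g + 3)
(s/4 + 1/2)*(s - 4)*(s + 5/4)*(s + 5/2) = s^4/4 + 7*s^3/16 - 99*s^2/32 - 145*s/16 - 25/4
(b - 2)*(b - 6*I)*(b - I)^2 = b^4 - 2*b^3 - 8*I*b^3 - 13*b^2 + 16*I*b^2 + 26*b + 6*I*b - 12*I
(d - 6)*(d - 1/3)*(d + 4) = d^3 - 7*d^2/3 - 70*d/3 + 8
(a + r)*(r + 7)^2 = a*r^2 + 14*a*r + 49*a + r^3 + 14*r^2 + 49*r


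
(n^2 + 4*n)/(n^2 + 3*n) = (n + 4)/(n + 3)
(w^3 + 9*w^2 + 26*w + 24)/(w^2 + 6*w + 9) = (w^2 + 6*w + 8)/(w + 3)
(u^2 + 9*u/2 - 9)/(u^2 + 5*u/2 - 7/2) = (2*u^2 + 9*u - 18)/(2*u^2 + 5*u - 7)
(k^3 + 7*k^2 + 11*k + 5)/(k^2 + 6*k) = (k^3 + 7*k^2 + 11*k + 5)/(k*(k + 6))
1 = 1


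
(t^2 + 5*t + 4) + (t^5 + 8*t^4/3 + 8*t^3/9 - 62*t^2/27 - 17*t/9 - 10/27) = t^5 + 8*t^4/3 + 8*t^3/9 - 35*t^2/27 + 28*t/9 + 98/27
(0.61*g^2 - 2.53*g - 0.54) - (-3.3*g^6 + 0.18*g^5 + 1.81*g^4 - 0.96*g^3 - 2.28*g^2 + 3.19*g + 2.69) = 3.3*g^6 - 0.18*g^5 - 1.81*g^4 + 0.96*g^3 + 2.89*g^2 - 5.72*g - 3.23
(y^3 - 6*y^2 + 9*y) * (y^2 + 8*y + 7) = y^5 + 2*y^4 - 32*y^3 + 30*y^2 + 63*y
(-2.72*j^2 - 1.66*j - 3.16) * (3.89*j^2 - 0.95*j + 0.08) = -10.5808*j^4 - 3.8734*j^3 - 10.933*j^2 + 2.8692*j - 0.2528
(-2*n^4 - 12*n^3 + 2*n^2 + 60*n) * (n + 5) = -2*n^5 - 22*n^4 - 58*n^3 + 70*n^2 + 300*n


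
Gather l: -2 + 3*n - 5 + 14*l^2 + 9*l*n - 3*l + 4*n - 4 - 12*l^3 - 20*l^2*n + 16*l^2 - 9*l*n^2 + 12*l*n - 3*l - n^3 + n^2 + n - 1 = -12*l^3 + l^2*(30 - 20*n) + l*(-9*n^2 + 21*n - 6) - n^3 + n^2 + 8*n - 12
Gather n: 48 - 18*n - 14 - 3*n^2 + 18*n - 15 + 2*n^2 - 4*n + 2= -n^2 - 4*n + 21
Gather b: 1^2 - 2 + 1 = 0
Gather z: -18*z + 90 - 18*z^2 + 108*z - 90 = -18*z^2 + 90*z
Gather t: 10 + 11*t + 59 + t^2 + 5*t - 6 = t^2 + 16*t + 63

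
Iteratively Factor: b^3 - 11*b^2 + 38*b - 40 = (b - 4)*(b^2 - 7*b + 10) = (b - 5)*(b - 4)*(b - 2)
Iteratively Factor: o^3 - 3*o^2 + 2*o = (o - 2)*(o^2 - o) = (o - 2)*(o - 1)*(o)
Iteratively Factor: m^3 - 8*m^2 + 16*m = (m - 4)*(m^2 - 4*m) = (m - 4)^2*(m)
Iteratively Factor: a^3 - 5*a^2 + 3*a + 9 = (a - 3)*(a^2 - 2*a - 3) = (a - 3)^2*(a + 1)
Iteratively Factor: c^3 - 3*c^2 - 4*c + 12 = (c + 2)*(c^2 - 5*c + 6) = (c - 2)*(c + 2)*(c - 3)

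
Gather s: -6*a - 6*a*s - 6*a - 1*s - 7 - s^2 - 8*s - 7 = -12*a - s^2 + s*(-6*a - 9) - 14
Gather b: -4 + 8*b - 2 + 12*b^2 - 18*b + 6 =12*b^2 - 10*b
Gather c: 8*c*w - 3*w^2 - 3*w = 8*c*w - 3*w^2 - 3*w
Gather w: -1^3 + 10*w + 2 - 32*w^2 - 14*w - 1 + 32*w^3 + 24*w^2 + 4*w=32*w^3 - 8*w^2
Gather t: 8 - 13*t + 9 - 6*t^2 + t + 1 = -6*t^2 - 12*t + 18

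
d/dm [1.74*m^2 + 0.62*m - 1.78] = 3.48*m + 0.62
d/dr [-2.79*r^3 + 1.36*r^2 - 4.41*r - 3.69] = -8.37*r^2 + 2.72*r - 4.41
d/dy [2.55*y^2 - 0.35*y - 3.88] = 5.1*y - 0.35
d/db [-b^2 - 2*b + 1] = -2*b - 2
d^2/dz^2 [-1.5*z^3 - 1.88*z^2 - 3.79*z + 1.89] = -9.0*z - 3.76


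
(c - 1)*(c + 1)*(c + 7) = c^3 + 7*c^2 - c - 7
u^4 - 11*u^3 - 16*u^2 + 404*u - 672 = (u - 8)*(u - 7)*(u - 2)*(u + 6)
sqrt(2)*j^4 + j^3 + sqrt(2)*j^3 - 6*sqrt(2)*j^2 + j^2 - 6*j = j*(j - 2)*(j + 3)*(sqrt(2)*j + 1)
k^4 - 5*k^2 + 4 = (k - 2)*(k - 1)*(k + 1)*(k + 2)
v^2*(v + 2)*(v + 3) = v^4 + 5*v^3 + 6*v^2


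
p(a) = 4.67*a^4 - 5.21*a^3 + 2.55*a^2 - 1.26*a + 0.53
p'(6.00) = 3501.54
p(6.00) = 5011.73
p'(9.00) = 12396.33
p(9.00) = 27037.52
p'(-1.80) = -170.02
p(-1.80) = 90.47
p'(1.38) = 25.10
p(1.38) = 6.89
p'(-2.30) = -322.95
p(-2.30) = 210.99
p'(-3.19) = -782.97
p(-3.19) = 683.22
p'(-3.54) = -1043.86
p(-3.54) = 1001.45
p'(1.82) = 68.86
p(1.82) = 26.51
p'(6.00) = 3501.54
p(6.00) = 5011.73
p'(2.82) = 307.74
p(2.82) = 195.75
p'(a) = 18.68*a^3 - 15.63*a^2 + 5.1*a - 1.26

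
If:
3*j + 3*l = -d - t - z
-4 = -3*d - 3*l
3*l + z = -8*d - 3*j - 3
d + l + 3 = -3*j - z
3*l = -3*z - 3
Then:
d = -8/15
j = -22/45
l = 28/15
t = -11/15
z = -43/15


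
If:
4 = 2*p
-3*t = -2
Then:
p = 2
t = 2/3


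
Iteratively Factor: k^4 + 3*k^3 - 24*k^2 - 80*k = (k - 5)*(k^3 + 8*k^2 + 16*k) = (k - 5)*(k + 4)*(k^2 + 4*k) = (k - 5)*(k + 4)^2*(k)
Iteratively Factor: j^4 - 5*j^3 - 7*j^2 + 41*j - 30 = (j + 3)*(j^3 - 8*j^2 + 17*j - 10) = (j - 1)*(j + 3)*(j^2 - 7*j + 10) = (j - 2)*(j - 1)*(j + 3)*(j - 5)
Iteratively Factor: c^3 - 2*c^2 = (c)*(c^2 - 2*c) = c*(c - 2)*(c)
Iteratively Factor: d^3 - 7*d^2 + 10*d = (d)*(d^2 - 7*d + 10) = d*(d - 5)*(d - 2)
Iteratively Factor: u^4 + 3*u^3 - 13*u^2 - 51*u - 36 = (u + 3)*(u^3 - 13*u - 12) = (u + 1)*(u + 3)*(u^2 - u - 12) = (u - 4)*(u + 1)*(u + 3)*(u + 3)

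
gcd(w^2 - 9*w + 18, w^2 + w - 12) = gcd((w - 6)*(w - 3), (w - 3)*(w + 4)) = w - 3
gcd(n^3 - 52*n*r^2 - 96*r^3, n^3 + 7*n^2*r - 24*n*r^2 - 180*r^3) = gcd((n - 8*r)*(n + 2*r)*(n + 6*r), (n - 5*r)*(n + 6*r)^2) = n + 6*r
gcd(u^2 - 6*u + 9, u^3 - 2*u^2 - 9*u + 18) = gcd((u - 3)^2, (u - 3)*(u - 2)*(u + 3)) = u - 3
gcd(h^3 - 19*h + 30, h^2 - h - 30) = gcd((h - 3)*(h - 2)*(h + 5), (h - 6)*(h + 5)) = h + 5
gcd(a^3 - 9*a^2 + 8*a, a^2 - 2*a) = a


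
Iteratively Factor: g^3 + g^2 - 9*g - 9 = (g - 3)*(g^2 + 4*g + 3) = (g - 3)*(g + 3)*(g + 1)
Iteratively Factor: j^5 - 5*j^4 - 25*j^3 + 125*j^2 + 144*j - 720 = (j + 3)*(j^4 - 8*j^3 - j^2 + 128*j - 240) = (j - 4)*(j + 3)*(j^3 - 4*j^2 - 17*j + 60) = (j - 5)*(j - 4)*(j + 3)*(j^2 + j - 12) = (j - 5)*(j - 4)*(j - 3)*(j + 3)*(j + 4)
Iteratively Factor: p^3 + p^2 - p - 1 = (p + 1)*(p^2 - 1) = (p + 1)^2*(p - 1)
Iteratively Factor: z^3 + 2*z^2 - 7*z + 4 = (z - 1)*(z^2 + 3*z - 4) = (z - 1)*(z + 4)*(z - 1)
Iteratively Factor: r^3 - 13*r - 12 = (r - 4)*(r^2 + 4*r + 3) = (r - 4)*(r + 1)*(r + 3)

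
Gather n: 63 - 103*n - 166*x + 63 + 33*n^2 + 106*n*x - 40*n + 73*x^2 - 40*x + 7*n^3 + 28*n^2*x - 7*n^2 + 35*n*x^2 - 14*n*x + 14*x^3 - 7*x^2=7*n^3 + n^2*(28*x + 26) + n*(35*x^2 + 92*x - 143) + 14*x^3 + 66*x^2 - 206*x + 126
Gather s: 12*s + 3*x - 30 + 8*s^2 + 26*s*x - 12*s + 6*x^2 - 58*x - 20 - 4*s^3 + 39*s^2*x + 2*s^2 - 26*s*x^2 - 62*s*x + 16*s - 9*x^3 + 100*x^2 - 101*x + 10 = -4*s^3 + s^2*(39*x + 10) + s*(-26*x^2 - 36*x + 16) - 9*x^3 + 106*x^2 - 156*x - 40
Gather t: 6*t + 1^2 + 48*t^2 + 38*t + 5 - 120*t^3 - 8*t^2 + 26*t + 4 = -120*t^3 + 40*t^2 + 70*t + 10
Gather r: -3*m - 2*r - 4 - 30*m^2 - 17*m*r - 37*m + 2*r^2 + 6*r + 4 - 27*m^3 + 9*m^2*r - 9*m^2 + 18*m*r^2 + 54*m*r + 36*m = -27*m^3 - 39*m^2 - 4*m + r^2*(18*m + 2) + r*(9*m^2 + 37*m + 4)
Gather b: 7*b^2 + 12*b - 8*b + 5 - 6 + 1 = 7*b^2 + 4*b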